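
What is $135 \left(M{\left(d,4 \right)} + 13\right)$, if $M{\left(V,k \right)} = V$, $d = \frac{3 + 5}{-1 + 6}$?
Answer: $1971$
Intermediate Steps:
$d = \frac{8}{5} \approx 1.6$
$135 \left(M{\left(d,4 \right)} + 13\right) = 135 \left(\frac{8}{5} + 13\right) = 135 \cdot \frac{73}{5} = 1971$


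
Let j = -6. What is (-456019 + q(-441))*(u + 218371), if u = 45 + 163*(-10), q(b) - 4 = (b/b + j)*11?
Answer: -98869591020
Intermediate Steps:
q(b) = -51 (q(b) = 4 + (b/b - 6)*11 = 4 + (1 - 6)*11 = 4 - 5*11 = 4 - 55 = -51)
u = -1585 (u = 45 - 1630 = -1585)
(-456019 + q(-441))*(u + 218371) = (-456019 - 51)*(-1585 + 218371) = -456070*216786 = -98869591020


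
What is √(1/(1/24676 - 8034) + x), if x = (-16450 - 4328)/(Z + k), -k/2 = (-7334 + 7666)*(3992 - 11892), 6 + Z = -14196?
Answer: I*√1101478533580825222287150587/518554435186117 ≈ 0.064002*I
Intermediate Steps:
Z = -14202 (Z = -6 - 14196 = -14202)
k = 5245600 (k = -2*(-7334 + 7666)*(3992 - 11892) = -664*(-7900) = -2*(-2622800) = 5245600)
x = -10389/2615699 (x = (-16450 - 4328)/(-14202 + 5245600) = -20778/5231398 = -20778*1/5231398 = -10389/2615699 ≈ -0.0039718)
√(1/(1/24676 - 8034) + x) = √(1/(1/24676 - 8034) - 10389/2615699) = √(1/(-198246983/24676) - 10389/2615699) = √(-24676/198246983 - 10389/2615699) = √(-2124132894911/518554435186117) = I*√1101478533580825222287150587/518554435186117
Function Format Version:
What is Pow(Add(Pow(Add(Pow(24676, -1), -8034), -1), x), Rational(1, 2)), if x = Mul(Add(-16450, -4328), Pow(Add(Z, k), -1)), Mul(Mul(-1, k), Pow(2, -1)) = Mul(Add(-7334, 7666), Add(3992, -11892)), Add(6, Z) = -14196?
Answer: Mul(Rational(1, 518554435186117), I, Pow(1101478533580825222287150587, Rational(1, 2))) ≈ Mul(0.064002, I)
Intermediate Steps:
Z = -14202 (Z = Add(-6, -14196) = -14202)
k = 5245600 (k = Mul(-2, Mul(Add(-7334, 7666), Add(3992, -11892))) = Mul(-2, Mul(332, -7900)) = Mul(-2, -2622800) = 5245600)
x = Rational(-10389, 2615699) (x = Mul(Add(-16450, -4328), Pow(Add(-14202, 5245600), -1)) = Mul(-20778, Pow(5231398, -1)) = Mul(-20778, Rational(1, 5231398)) = Rational(-10389, 2615699) ≈ -0.0039718)
Pow(Add(Pow(Add(Pow(24676, -1), -8034), -1), x), Rational(1, 2)) = Pow(Add(Pow(Add(Pow(24676, -1), -8034), -1), Rational(-10389, 2615699)), Rational(1, 2)) = Pow(Add(Pow(Add(Rational(1, 24676), -8034), -1), Rational(-10389, 2615699)), Rational(1, 2)) = Pow(Add(Pow(Rational(-198246983, 24676), -1), Rational(-10389, 2615699)), Rational(1, 2)) = Pow(Add(Rational(-24676, 198246983), Rational(-10389, 2615699)), Rational(1, 2)) = Pow(Rational(-2124132894911, 518554435186117), Rational(1, 2)) = Mul(Rational(1, 518554435186117), I, Pow(1101478533580825222287150587, Rational(1, 2)))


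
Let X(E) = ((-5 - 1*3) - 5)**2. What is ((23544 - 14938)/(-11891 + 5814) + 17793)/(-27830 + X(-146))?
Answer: -108119455/168095897 ≈ -0.64320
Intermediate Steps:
X(E) = 169 (X(E) = ((-5 - 3) - 5)**2 = (-8 - 5)**2 = (-13)**2 = 169)
((23544 - 14938)/(-11891 + 5814) + 17793)/(-27830 + X(-146)) = ((23544 - 14938)/(-11891 + 5814) + 17793)/(-27830 + 169) = (8606/(-6077) + 17793)/(-27661) = (8606*(-1/6077) + 17793)*(-1/27661) = (-8606/6077 + 17793)*(-1/27661) = (108119455/6077)*(-1/27661) = -108119455/168095897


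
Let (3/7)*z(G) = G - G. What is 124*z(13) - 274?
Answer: -274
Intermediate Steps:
z(G) = 0 (z(G) = 7*(G - G)/3 = (7/3)*0 = 0)
124*z(13) - 274 = 124*0 - 274 = 0 - 274 = -274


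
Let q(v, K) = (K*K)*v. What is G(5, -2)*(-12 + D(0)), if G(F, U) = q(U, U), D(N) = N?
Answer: 96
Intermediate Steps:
q(v, K) = v*K² (q(v, K) = K²*v = v*K²)
G(F, U) = U³ (G(F, U) = U*U² = U³)
G(5, -2)*(-12 + D(0)) = (-2)³*(-12 + 0) = -8*(-12) = 96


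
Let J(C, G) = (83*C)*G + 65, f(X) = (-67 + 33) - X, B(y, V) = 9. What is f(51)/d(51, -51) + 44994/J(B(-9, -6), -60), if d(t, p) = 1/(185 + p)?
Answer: -509804444/44755 ≈ -11391.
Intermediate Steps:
f(X) = -34 - X
J(C, G) = 65 + 83*C*G (J(C, G) = 83*C*G + 65 = 65 + 83*C*G)
f(51)/d(51, -51) + 44994/J(B(-9, -6), -60) = (-34 - 1*51)/(1/(185 - 51)) + 44994/(65 + 83*9*(-60)) = (-34 - 51)/(1/134) + 44994/(65 - 44820) = -85/1/134 + 44994/(-44755) = -85*134 + 44994*(-1/44755) = -11390 - 44994/44755 = -509804444/44755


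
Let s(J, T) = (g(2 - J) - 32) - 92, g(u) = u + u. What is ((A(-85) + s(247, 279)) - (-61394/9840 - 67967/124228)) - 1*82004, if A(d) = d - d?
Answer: -12623029795781/152800440 ≈ -82611.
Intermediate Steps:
g(u) = 2*u
A(d) = 0
s(J, T) = -120 - 2*J (s(J, T) = (2*(2 - J) - 32) - 92 = ((4 - 2*J) - 32) - 92 = (-28 - 2*J) - 92 = -120 - 2*J)
((A(-85) + s(247, 279)) - (-61394/9840 - 67967/124228)) - 1*82004 = ((0 + (-120 - 2*247)) - (-61394/9840 - 67967/124228)) - 1*82004 = ((0 + (-120 - 494)) - (-61394*1/9840 - 67967*1/124228)) - 82004 = ((0 - 614) - (-30697/4920 - 67967/124228)) - 82004 = (-614 - 1*(-1036956139/152800440)) - 82004 = (-614 + 1036956139/152800440) - 82004 = -92782514021/152800440 - 82004 = -12623029795781/152800440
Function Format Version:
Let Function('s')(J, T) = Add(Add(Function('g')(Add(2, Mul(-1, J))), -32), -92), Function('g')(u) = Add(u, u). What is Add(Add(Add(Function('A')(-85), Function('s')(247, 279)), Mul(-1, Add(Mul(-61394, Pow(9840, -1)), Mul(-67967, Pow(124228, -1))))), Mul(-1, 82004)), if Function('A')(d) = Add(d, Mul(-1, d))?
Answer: Rational(-12623029795781, 152800440) ≈ -82611.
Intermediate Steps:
Function('g')(u) = Mul(2, u)
Function('A')(d) = 0
Function('s')(J, T) = Add(-120, Mul(-2, J)) (Function('s')(J, T) = Add(Add(Mul(2, Add(2, Mul(-1, J))), -32), -92) = Add(Add(Add(4, Mul(-2, J)), -32), -92) = Add(Add(-28, Mul(-2, J)), -92) = Add(-120, Mul(-2, J)))
Add(Add(Add(Function('A')(-85), Function('s')(247, 279)), Mul(-1, Add(Mul(-61394, Pow(9840, -1)), Mul(-67967, Pow(124228, -1))))), Mul(-1, 82004)) = Add(Add(Add(0, Add(-120, Mul(-2, 247))), Mul(-1, Add(Mul(-61394, Pow(9840, -1)), Mul(-67967, Pow(124228, -1))))), Mul(-1, 82004)) = Add(Add(Add(0, Add(-120, -494)), Mul(-1, Add(Mul(-61394, Rational(1, 9840)), Mul(-67967, Rational(1, 124228))))), -82004) = Add(Add(Add(0, -614), Mul(-1, Add(Rational(-30697, 4920), Rational(-67967, 124228)))), -82004) = Add(Add(-614, Mul(-1, Rational(-1036956139, 152800440))), -82004) = Add(Add(-614, Rational(1036956139, 152800440)), -82004) = Add(Rational(-92782514021, 152800440), -82004) = Rational(-12623029795781, 152800440)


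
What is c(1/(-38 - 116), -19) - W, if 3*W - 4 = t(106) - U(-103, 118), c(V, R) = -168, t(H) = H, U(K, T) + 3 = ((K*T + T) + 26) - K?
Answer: -12524/3 ≈ -4174.7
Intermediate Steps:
U(K, T) = 23 + T - K + K*T (U(K, T) = -3 + (((K*T + T) + 26) - K) = -3 + (((T + K*T) + 26) - K) = -3 + ((26 + T + K*T) - K) = -3 + (26 + T - K + K*T) = 23 + T - K + K*T)
W = 12020/3 (W = 4/3 + (106 - (23 + 118 - 1*(-103) - 103*118))/3 = 4/3 + (106 - (23 + 118 + 103 - 12154))/3 = 4/3 + (106 - 1*(-11910))/3 = 4/3 + (106 + 11910)/3 = 4/3 + (⅓)*12016 = 4/3 + 12016/3 = 12020/3 ≈ 4006.7)
c(1/(-38 - 116), -19) - W = -168 - 1*12020/3 = -168 - 12020/3 = -12524/3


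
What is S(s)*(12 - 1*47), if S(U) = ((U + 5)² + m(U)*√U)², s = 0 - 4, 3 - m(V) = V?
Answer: 6825 - 980*I ≈ 6825.0 - 980.0*I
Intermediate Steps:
m(V) = 3 - V
s = -4
S(U) = ((5 + U)² + √U*(3 - U))² (S(U) = ((U + 5)² + (3 - U)*√U)² = ((5 + U)² + √U*(3 - U))²)
S(s)*(12 - 1*47) = (-(5 - 4)² + √(-4)*(-3 - 4))²*(12 - 1*47) = (-1*1² + (2*I)*(-7))²*(12 - 47) = (-1*1 - 14*I)²*(-35) = (-1 - 14*I)²*(-35) = -35*(-1 - 14*I)²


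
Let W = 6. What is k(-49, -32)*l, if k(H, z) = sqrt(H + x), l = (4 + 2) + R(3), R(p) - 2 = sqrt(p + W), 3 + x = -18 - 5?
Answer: 55*I*sqrt(3) ≈ 95.263*I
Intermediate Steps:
x = -26 (x = -3 + (-18 - 5) = -3 - 23 = -26)
R(p) = 2 + sqrt(6 + p) (R(p) = 2 + sqrt(p + 6) = 2 + sqrt(6 + p))
l = 11 (l = (4 + 2) + (2 + sqrt(6 + 3)) = 6 + (2 + sqrt(9)) = 6 + (2 + 3) = 6 + 5 = 11)
k(H, z) = sqrt(-26 + H) (k(H, z) = sqrt(H - 26) = sqrt(-26 + H))
k(-49, -32)*l = sqrt(-26 - 49)*11 = sqrt(-75)*11 = (5*I*sqrt(3))*11 = 55*I*sqrt(3)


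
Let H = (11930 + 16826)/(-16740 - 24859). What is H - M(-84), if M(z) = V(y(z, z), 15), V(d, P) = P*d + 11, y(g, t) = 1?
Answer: -1110330/41599 ≈ -26.691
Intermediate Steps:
V(d, P) = 11 + P*d
H = -28756/41599 (H = 28756/(-41599) = 28756*(-1/41599) = -28756/41599 ≈ -0.69127)
M(z) = 26 (M(z) = 11 + 15*1 = 11 + 15 = 26)
H - M(-84) = -28756/41599 - 1*26 = -28756/41599 - 26 = -1110330/41599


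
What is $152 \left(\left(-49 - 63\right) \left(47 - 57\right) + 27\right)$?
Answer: $174344$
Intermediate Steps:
$152 \left(\left(-49 - 63\right) \left(47 - 57\right) + 27\right) = 152 \left(\left(-112\right) \left(-10\right) + 27\right) = 152 \left(1120 + 27\right) = 152 \cdot 1147 = 174344$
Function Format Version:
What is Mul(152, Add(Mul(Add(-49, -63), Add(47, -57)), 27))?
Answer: 174344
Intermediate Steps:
Mul(152, Add(Mul(Add(-49, -63), Add(47, -57)), 27)) = Mul(152, Add(Mul(-112, -10), 27)) = Mul(152, Add(1120, 27)) = Mul(152, 1147) = 174344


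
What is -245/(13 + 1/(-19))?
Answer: -4655/246 ≈ -18.923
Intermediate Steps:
-245/(13 + 1/(-19)) = -245/(13 - 1/19) = -245/(246/19) = (19/246)*(-245) = -4655/246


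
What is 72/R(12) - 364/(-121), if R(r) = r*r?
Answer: 849/242 ≈ 3.5083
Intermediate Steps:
R(r) = r²
72/R(12) - 364/(-121) = 72/(12²) - 364/(-121) = 72/144 - 364*(-1/121) = 72*(1/144) + 364/121 = ½ + 364/121 = 849/242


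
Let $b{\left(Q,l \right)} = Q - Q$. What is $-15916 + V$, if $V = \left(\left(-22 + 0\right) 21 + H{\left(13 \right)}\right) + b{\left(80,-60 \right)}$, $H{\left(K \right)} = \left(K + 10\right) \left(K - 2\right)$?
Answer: $-16125$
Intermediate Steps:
$H{\left(K \right)} = \left(-2 + K\right) \left(10 + K\right)$ ($H{\left(K \right)} = \left(10 + K\right) \left(-2 + K\right) = \left(-2 + K\right) \left(10 + K\right)$)
$b{\left(Q,l \right)} = 0$
$V = -209$ ($V = \left(\left(-22 + 0\right) 21 + \left(-20 + 13^{2} + 8 \cdot 13\right)\right) + 0 = \left(\left(-22\right) 21 + \left(-20 + 169 + 104\right)\right) + 0 = \left(-462 + 253\right) + 0 = -209 + 0 = -209$)
$-15916 + V = -15916 - 209 = -16125$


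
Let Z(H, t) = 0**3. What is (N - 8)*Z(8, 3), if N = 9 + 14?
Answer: 0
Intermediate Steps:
N = 23
Z(H, t) = 0
(N - 8)*Z(8, 3) = (23 - 8)*0 = 15*0 = 0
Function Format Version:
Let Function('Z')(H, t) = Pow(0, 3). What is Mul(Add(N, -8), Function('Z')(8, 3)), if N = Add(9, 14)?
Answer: 0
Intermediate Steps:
N = 23
Function('Z')(H, t) = 0
Mul(Add(N, -8), Function('Z')(8, 3)) = Mul(Add(23, -8), 0) = Mul(15, 0) = 0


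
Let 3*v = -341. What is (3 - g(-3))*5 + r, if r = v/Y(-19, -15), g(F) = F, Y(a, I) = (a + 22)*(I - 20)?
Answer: 9791/315 ≈ 31.083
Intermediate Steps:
Y(a, I) = (-20 + I)*(22 + a) (Y(a, I) = (22 + a)*(-20 + I) = (-20 + I)*(22 + a))
v = -341/3 (v = (⅓)*(-341) = -341/3 ≈ -113.67)
r = 341/315 (r = -341/(3*(-440 - 20*(-19) + 22*(-15) - 15*(-19))) = -341/(3*(-440 + 380 - 330 + 285)) = -341/3/(-105) = -341/3*(-1/105) = 341/315 ≈ 1.0825)
(3 - g(-3))*5 + r = (3 - 1*(-3))*5 + 341/315 = (3 + 3)*5 + 341/315 = 6*5 + 341/315 = 30 + 341/315 = 9791/315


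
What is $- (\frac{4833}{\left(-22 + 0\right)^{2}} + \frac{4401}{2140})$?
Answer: $- \frac{779544}{64735} \approx -12.042$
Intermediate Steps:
$- (\frac{4833}{\left(-22 + 0\right)^{2}} + \frac{4401}{2140}) = - (\frac{4833}{\left(-22\right)^{2}} + 4401 \cdot \frac{1}{2140}) = - (\frac{4833}{484} + \frac{4401}{2140}) = \left(-1\right) \frac{779544}{64735} = - \frac{779544}{64735}$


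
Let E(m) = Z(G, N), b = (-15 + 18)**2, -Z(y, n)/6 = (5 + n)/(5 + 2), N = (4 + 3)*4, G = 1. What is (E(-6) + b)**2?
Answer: 18225/49 ≈ 371.94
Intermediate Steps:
N = 28 (N = 7*4 = 28)
Z(y, n) = -30/7 - 6*n/7 (Z(y, n) = -6*(5 + n)/(5 + 2) = -6*(5 + n)/7 = -6*(5/7 + n/7) = -30/7 - 6*n/7)
b = 9 (b = 3**2 = 9)
E(m) = -198/7 (E(m) = -30/7 - 6/7*28 = -30/7 - 24 = -198/7)
(E(-6) + b)**2 = (-198/7 + 9)**2 = (-135/7)**2 = 18225/49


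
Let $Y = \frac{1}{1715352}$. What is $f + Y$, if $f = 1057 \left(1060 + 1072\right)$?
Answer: $\frac{3865586900449}{1715352} \approx 2.2535 \cdot 10^{6}$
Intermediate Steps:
$Y = \frac{1}{1715352} \approx 5.8297 \cdot 10^{-7}$
$f = 2253524$ ($f = 1057 \cdot 2132 = 2253524$)
$f + Y = 2253524 + \frac{1}{1715352} = \frac{3865586900449}{1715352}$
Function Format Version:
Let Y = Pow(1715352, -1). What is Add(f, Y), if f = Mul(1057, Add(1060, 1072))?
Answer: Rational(3865586900449, 1715352) ≈ 2.2535e+6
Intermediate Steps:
Y = Rational(1, 1715352) ≈ 5.8297e-7
f = 2253524 (f = Mul(1057, 2132) = 2253524)
Add(f, Y) = Add(2253524, Rational(1, 1715352)) = Rational(3865586900449, 1715352)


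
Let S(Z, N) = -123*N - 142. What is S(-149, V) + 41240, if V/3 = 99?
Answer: 4567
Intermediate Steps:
V = 297 (V = 3*99 = 297)
S(Z, N) = -142 - 123*N
S(-149, V) + 41240 = (-142 - 123*297) + 41240 = (-142 - 36531) + 41240 = -36673 + 41240 = 4567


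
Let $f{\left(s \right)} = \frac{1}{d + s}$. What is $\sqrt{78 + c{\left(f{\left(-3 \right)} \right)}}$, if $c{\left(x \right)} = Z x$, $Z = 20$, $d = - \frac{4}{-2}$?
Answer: $\sqrt{58} \approx 7.6158$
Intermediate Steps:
$d = 2$ ($d = \left(-4\right) \left(- \frac{1}{2}\right) = 2$)
$f{\left(s \right)} = \frac{1}{2 + s}$
$c{\left(x \right)} = 20 x$
$\sqrt{78 + c{\left(f{\left(-3 \right)} \right)}} = \sqrt{78 + \frac{20}{2 - 3}} = \sqrt{78 + \frac{20}{-1}} = \sqrt{78 + 20 \left(-1\right)} = \sqrt{78 - 20} = \sqrt{58}$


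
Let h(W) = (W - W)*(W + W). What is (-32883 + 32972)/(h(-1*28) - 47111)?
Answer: -89/47111 ≈ -0.0018892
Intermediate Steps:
h(W) = 0 (h(W) = 0*(2*W) = 0)
(-32883 + 32972)/(h(-1*28) - 47111) = (-32883 + 32972)/(0 - 47111) = 89/(-47111) = 89*(-1/47111) = -89/47111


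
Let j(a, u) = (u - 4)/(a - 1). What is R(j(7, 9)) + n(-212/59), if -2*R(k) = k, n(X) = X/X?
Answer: 7/12 ≈ 0.58333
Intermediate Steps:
n(X) = 1
j(a, u) = (-4 + u)/(-1 + a)
R(k) = -k/2
R(j(7, 9)) + n(-212/59) = -(-4 + 9)/(2*(-1 + 7)) + 1 = -5/(2*6) + 1 = -5/12 + 1 = 7/12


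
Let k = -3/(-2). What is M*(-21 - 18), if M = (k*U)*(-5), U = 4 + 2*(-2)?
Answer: 0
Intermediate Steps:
k = 3/2 (k = -3*(-½) = 3/2 ≈ 1.5000)
U = 0 (U = 4 - 4 = 0)
M = 0 (M = ((3/2)*0)*(-5) = 0*(-5) = 0)
M*(-21 - 18) = 0*(-21 - 18) = 0*(-39) = 0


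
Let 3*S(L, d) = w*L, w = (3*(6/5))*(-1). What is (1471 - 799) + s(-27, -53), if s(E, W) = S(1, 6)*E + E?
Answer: 3387/5 ≈ 677.40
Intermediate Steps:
w = -18/5 (w = (3*(6*(⅕)))*(-1) = (3*(6/5))*(-1) = (18/5)*(-1) = -18/5 ≈ -3.6000)
S(L, d) = -6*L/5 (S(L, d) = (-18*L/5)/3 = -6*L/5)
s(E, W) = -E/5 (s(E, W) = (-6/5*1)*E + E = -6*E/5 + E = -E/5)
(1471 - 799) + s(-27, -53) = (1471 - 799) - ⅕*(-27) = 672 + 27/5 = 3387/5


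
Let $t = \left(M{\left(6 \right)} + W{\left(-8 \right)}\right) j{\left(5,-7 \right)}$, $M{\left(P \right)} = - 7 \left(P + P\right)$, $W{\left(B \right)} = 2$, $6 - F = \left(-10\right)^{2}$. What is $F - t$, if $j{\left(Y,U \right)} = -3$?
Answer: $-340$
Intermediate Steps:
$F = -94$ ($F = 6 - \left(-10\right)^{2} = 6 - 100 = -94$)
$M{\left(P \right)} = - 14 P$ ($M{\left(P \right)} = - 7 \cdot 2 P = - 14 P$)
$t = 246$ ($t = \left(\left(-14\right) 6 + 2\right) \left(-3\right) = \left(-84 + 2\right) \left(-3\right) = \left(-82\right) \left(-3\right) = 246$)
$F - t = -94 - 246 = -340$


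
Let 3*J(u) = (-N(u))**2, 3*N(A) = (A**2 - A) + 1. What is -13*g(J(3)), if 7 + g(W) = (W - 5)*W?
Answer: 121121/729 ≈ 166.15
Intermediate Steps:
N(A) = 1/3 - A/3 + A**2/3 (N(A) = ((A**2 - A) + 1)/3 = (1 + A**2 - A)/3 = 1/3 - A/3 + A**2/3)
J(u) = (-1/3 - u**2/3 + u/3)**2/3 (J(u) = (-(1/3 - u/3 + u**2/3))**2/3 = (-1/3 - u**2/3 + u/3)**2/3)
g(W) = -7 + W*(-5 + W) (g(W) = -7 + (W - 5)*W = -7 + (-5 + W)*W = -7 + W*(-5 + W))
-13*g(J(3)) = -13*(-7 + ((1 + 3**2 - 1*3)**2/27)**2 - 5*(1 + 3**2 - 1*3)**2/27) = -13*(-7 + ((1 + 9 - 3)**2/27)**2 - 5*(1 + 9 - 3)**2/27) = -13*(-7 + ((1/27)*7**2)**2 - 5*7**2/27) = -13*(-7 + ((1/27)*49)**2 - 5*49/27) = -13*(-7 + (49/27)**2 - 5*49/27) = -13*(-7 + 2401/729 - 245/27) = -13*(-9317/729) = 121121/729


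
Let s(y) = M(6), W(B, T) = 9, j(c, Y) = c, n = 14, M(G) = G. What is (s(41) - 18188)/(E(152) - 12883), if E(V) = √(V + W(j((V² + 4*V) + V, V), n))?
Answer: 117119353/82985764 + 9091*√161/82985764 ≈ 1.4127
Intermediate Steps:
s(y) = 6
E(V) = √(9 + V) (E(V) = √(V + 9) = √(9 + V))
(s(41) - 18188)/(E(152) - 12883) = (6 - 18188)/(√(9 + 152) - 12883) = -18182/(√161 - 12883) = -18182/(-12883 + √161)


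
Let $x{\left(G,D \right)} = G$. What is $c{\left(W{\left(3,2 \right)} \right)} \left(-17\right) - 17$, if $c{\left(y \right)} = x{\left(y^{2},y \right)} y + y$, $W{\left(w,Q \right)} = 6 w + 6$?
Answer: $-235433$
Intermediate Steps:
$W{\left(w,Q \right)} = 6 + 6 w$
$c{\left(y \right)} = y + y^{3}$ ($c{\left(y \right)} = y^{2} y + y = y^{3} + y = y + y^{3}$)
$c{\left(W{\left(3,2 \right)} \right)} \left(-17\right) - 17 = \left(\left(6 + 6 \cdot 3\right) + \left(6 + 6 \cdot 3\right)^{3}\right) \left(-17\right) - 17 = \left(\left(6 + 18\right) + \left(6 + 18\right)^{3}\right) \left(-17\right) - 17 = \left(24 + 24^{3}\right) \left(-17\right) - 17 = \left(24 + 13824\right) \left(-17\right) - 17 = 13848 \left(-17\right) - 17 = -235416 - 17 = -235433$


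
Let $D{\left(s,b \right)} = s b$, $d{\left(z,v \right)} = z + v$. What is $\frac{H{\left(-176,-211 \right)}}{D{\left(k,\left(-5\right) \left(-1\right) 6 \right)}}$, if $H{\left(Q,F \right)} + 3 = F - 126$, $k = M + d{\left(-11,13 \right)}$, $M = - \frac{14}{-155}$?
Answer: $- \frac{2635}{486} \approx -5.4218$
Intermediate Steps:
$d{\left(z,v \right)} = v + z$
$M = \frac{14}{155}$ ($M = \left(-14\right) \left(- \frac{1}{155}\right) = \frac{14}{155} \approx 0.090323$)
$k = \frac{324}{155}$ ($k = \frac{14}{155} + \left(13 - 11\right) = \frac{14}{155} + 2 = \frac{324}{155} \approx 2.0903$)
$H{\left(Q,F \right)} = -129 + F$ ($H{\left(Q,F \right)} = -3 + \left(F - 126\right) = -3 + \left(-126 + F\right) = -129 + F$)
$D{\left(s,b \right)} = b s$
$\frac{H{\left(-176,-211 \right)}}{D{\left(k,\left(-5\right) \left(-1\right) 6 \right)}} = \frac{-129 - 211}{\left(-5\right) \left(-1\right) 6 \cdot \frac{324}{155}} = - \frac{340}{5 \cdot 6 \cdot \frac{324}{155}} = - \frac{340}{30 \cdot \frac{324}{155}} = - \frac{340}{\frac{1944}{31}} = \left(-340\right) \frac{31}{1944} = - \frac{2635}{486}$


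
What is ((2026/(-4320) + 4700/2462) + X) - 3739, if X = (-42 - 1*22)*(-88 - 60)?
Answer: 15247646677/2658960 ≈ 5734.4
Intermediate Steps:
X = 9472 (X = (-42 - 22)*(-148) = -64*(-148) = 9472)
((2026/(-4320) + 4700/2462) + X) - 3739 = ((2026/(-4320) + 4700/2462) + 9472) - 3739 = ((2026*(-1/4320) + 4700*(1/2462)) + 9472) - 3739 = ((-1013/2160 + 2350/1231) + 9472) - 3739 = (3828997/2658960 + 9472) - 3739 = 25189498117/2658960 - 3739 = 15247646677/2658960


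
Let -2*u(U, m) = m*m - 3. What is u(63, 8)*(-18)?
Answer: 549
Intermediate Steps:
u(U, m) = 3/2 - m**2/2 (u(U, m) = -(m*m - 3)/2 = -(m**2 - 3)/2 = -(-3 + m**2)/2 = 3/2 - m**2/2)
u(63, 8)*(-18) = (3/2 - 1/2*8**2)*(-18) = (3/2 - 1/2*64)*(-18) = (3/2 - 32)*(-18) = -61/2*(-18) = 549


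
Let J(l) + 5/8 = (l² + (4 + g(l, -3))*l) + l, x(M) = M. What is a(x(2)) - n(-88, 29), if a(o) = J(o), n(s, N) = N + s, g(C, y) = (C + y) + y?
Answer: 515/8 ≈ 64.375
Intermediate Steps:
g(C, y) = C + 2*y
J(l) = -5/8 + l + l² + l*(-2 + l) (J(l) = -5/8 + ((l² + (4 + (l + 2*(-3)))*l) + l) = -5/8 + ((l² + (4 + (l - 6))*l) + l) = -5/8 + ((l² + (4 + (-6 + l))*l) + l) = -5/8 + ((l² + (-2 + l)*l) + l) = -5/8 + ((l² + l*(-2 + l)) + l) = -5/8 + (l + l² + l*(-2 + l)) = -5/8 + l + l² + l*(-2 + l))
a(o) = -5/8 - o + 2*o²
a(x(2)) - n(-88, 29) = (-5/8 - 1*2 + 2*2²) - (29 - 88) = (-5/8 - 2 + 2*4) - 1*(-59) = (-5/8 - 2 + 8) + 59 = 43/8 + 59 = 515/8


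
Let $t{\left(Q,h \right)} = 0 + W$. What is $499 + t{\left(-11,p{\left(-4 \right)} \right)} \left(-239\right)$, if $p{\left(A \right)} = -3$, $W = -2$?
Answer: $977$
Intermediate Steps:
$t{\left(Q,h \right)} = -2$ ($t{\left(Q,h \right)} = 0 - 2 = -2$)
$499 + t{\left(-11,p{\left(-4 \right)} \right)} \left(-239\right) = 499 - -478 = 499 + 478 = 977$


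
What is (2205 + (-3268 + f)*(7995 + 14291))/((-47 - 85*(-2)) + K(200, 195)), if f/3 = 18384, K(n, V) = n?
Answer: 1156289029/323 ≈ 3.5798e+6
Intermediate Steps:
f = 55152 (f = 3*18384 = 55152)
(2205 + (-3268 + f)*(7995 + 14291))/((-47 - 85*(-2)) + K(200, 195)) = (2205 + (-3268 + 55152)*(7995 + 14291))/((-47 - 85*(-2)) + 200) = (2205 + 51884*22286)/((-47 + 170) + 200) = (2205 + 1156286824)/(123 + 200) = 1156289029/323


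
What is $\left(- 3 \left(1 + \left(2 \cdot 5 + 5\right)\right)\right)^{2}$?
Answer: $2304$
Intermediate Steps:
$\left(- 3 \left(1 + \left(2 \cdot 5 + 5\right)\right)\right)^{2} = \left(- 3 \left(1 + \left(10 + 5\right)\right)\right)^{2} = \left(- 3 \left(1 + 15\right)\right)^{2} = \left(\left(-3\right) 16\right)^{2} = \left(-48\right)^{2} = 2304$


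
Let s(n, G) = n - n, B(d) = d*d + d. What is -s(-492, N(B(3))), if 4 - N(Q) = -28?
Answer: 0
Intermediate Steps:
B(d) = d + d² (B(d) = d² + d = d + d²)
N(Q) = 32 (N(Q) = 4 - 1*(-28) = 4 + 28 = 32)
s(n, G) = 0
-s(-492, N(B(3))) = -1*0 = 0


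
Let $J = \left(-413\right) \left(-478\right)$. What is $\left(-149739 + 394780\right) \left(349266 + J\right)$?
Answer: $133959013880$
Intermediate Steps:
$J = 197414$
$\left(-149739 + 394780\right) \left(349266 + J\right) = \left(-149739 + 394780\right) \left(349266 + 197414\right) = 245041 \cdot 546680 = 133959013880$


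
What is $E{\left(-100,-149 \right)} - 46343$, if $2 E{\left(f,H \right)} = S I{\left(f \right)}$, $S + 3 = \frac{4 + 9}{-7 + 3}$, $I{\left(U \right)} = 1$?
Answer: $- \frac{370769}{8} \approx -46346.0$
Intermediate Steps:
$S = - \frac{25}{4}$ ($S = -3 + \frac{4 + 9}{-7 + 3} = -3 + \frac{13}{-4} = -3 + 13 \left(- \frac{1}{4}\right) = -3 - \frac{13}{4} = - \frac{25}{4} \approx -6.25$)
$E{\left(f,H \right)} = - \frac{25}{8}$ ($E{\left(f,H \right)} = \frac{\left(- \frac{25}{4}\right) 1}{2} = \frac{1}{2} \left(- \frac{25}{4}\right) = - \frac{25}{8}$)
$E{\left(-100,-149 \right)} - 46343 = - \frac{25}{8} - 46343 = - \frac{370769}{8}$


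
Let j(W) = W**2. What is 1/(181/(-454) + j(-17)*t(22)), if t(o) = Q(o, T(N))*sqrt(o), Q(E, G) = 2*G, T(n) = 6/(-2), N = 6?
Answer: 82174/13634291400551 - 357405144*sqrt(22)/13634291400551 ≈ -0.00012295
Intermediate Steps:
T(n) = -3 (T(n) = 6*(-1/2) = -3)
t(o) = -6*sqrt(o) (t(o) = (2*(-3))*sqrt(o) = -6*sqrt(o))
1/(181/(-454) + j(-17)*t(22)) = 1/(181/(-454) + (-17)**2*(-6*sqrt(22))) = 1/(181*(-1/454) + 289*(-6*sqrt(22))) = 1/(-181/454 - 1734*sqrt(22))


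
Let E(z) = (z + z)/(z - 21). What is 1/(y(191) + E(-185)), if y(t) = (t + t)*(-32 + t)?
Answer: 103/6256199 ≈ 1.6464e-5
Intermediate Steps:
y(t) = 2*t*(-32 + t) (y(t) = (2*t)*(-32 + t) = 2*t*(-32 + t))
E(z) = 2*z/(-21 + z) (E(z) = (2*z)/(-21 + z) = 2*z/(-21 + z))
1/(y(191) + E(-185)) = 1/(2*191*(-32 + 191) + 2*(-185)/(-21 - 185)) = 1/(2*191*159 + 2*(-185)/(-206)) = 1/(60738 + 2*(-185)*(-1/206)) = 1/(60738 + 185/103) = 1/(6256199/103) = 103/6256199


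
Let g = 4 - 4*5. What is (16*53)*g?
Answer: -13568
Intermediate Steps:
g = -16 (g = 4 - 20 = -16)
(16*53)*g = (16*53)*(-16) = 848*(-16) = -13568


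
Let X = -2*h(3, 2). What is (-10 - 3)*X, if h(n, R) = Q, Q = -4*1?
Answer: -104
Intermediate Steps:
Q = -4
h(n, R) = -4
X = 8 (X = -2*(-4) = 8)
(-10 - 3)*X = (-10 - 3)*8 = -13*8 = -104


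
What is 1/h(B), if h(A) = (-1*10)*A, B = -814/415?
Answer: 83/1628 ≈ 0.050983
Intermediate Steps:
B = -814/415 (B = -814*1/415 = -814/415 ≈ -1.9614)
h(A) = -10*A
1/h(B) = 1/(-10*(-814/415)) = 1/(1628/83) = 83/1628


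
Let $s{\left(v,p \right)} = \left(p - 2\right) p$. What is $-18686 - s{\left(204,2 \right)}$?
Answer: $-18686$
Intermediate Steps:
$s{\left(v,p \right)} = p \left(-2 + p\right)$ ($s{\left(v,p \right)} = \left(-2 + p\right) p = p \left(-2 + p\right)$)
$-18686 - s{\left(204,2 \right)} = -18686 - 2 \left(-2 + 2\right) = -18686 - 2 \cdot 0 = -18686 - 0 = -18686 + 0 = -18686$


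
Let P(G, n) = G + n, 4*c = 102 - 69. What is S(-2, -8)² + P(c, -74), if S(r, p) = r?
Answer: -247/4 ≈ -61.750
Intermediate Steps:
c = 33/4 (c = (102 - 69)/4 = (¼)*33 = 33/4 ≈ 8.2500)
S(-2, -8)² + P(c, -74) = (-2)² + (33/4 - 74) = 4 - 263/4 = -247/4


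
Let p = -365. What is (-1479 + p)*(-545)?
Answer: 1004980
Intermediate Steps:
(-1479 + p)*(-545) = (-1479 - 365)*(-545) = -1844*(-545) = 1004980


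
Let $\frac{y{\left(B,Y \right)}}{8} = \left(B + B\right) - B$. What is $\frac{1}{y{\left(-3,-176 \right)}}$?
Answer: $- \frac{1}{24} \approx -0.041667$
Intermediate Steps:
$y{\left(B,Y \right)} = 8 B$ ($y{\left(B,Y \right)} = 8 \left(\left(B + B\right) - B\right) = 8 \left(2 B - B\right) = 8 B$)
$\frac{1}{y{\left(-3,-176 \right)}} = \frac{1}{8 \left(-3\right)} = \frac{1}{-24} = - \frac{1}{24}$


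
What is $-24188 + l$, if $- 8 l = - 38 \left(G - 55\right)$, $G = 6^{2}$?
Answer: $- \frac{97113}{4} \approx -24278.0$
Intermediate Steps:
$G = 36$
$l = - \frac{361}{4}$ ($l = - \frac{\left(-38\right) \left(36 - 55\right)}{8} = - \frac{\left(-38\right) \left(-19\right)}{8} = \left(- \frac{1}{8}\right) 722 = - \frac{361}{4} \approx -90.25$)
$-24188 + l = -24188 - \frac{361}{4} = - \frac{97113}{4}$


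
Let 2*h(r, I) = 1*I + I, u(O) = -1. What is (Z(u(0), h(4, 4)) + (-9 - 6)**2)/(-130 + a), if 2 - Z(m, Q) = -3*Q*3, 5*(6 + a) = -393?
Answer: -1315/1073 ≈ -1.2255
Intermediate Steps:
a = -423/5 (a = -6 + (1/5)*(-393) = -6 - 393/5 = -423/5 ≈ -84.600)
h(r, I) = I (h(r, I) = (1*I + I)/2 = (I + I)/2 = (2*I)/2 = I)
Z(m, Q) = 2 + 9*Q (Z(m, Q) = 2 - (-3*Q)*3 = 2 - (-9)*Q = 2 + 9*Q)
(Z(u(0), h(4, 4)) + (-9 - 6)**2)/(-130 + a) = ((2 + 9*4) + (-9 - 6)**2)/(-130 - 423/5) = ((2 + 36) + (-15)**2)/(-1073/5) = (38 + 225)*(-5/1073) = 263*(-5/1073) = -1315/1073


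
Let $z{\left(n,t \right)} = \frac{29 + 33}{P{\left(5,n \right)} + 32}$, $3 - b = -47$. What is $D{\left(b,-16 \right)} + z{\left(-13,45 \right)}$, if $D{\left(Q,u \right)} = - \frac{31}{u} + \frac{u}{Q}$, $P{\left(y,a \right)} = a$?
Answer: $\frac{37093}{7600} \approx 4.8807$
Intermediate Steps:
$b = 50$ ($b = 3 - -47 = 3 + 47 = 50$)
$z{\left(n,t \right)} = \frac{62}{32 + n}$ ($z{\left(n,t \right)} = \frac{29 + 33}{n + 32} = \frac{62}{32 + n}$)
$D{\left(b,-16 \right)} + z{\left(-13,45 \right)} = \left(- \frac{31}{-16} - \frac{16}{50}\right) + \frac{62}{32 - 13} = \left(\left(-31\right) \left(- \frac{1}{16}\right) - \frac{8}{25}\right) + \frac{62}{19} = \left(\frac{31}{16} - \frac{8}{25}\right) + 62 \cdot \frac{1}{19} = \frac{647}{400} + \frac{62}{19} = \frac{37093}{7600}$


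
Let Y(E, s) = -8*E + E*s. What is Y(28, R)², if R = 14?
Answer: 28224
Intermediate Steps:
Y(28, R)² = (28*(-8 + 14))² = (28*6)² = 168² = 28224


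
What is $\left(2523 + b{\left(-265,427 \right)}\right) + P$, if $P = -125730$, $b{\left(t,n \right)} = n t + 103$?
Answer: $-236259$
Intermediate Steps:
$b{\left(t,n \right)} = 103 + n t$
$\left(2523 + b{\left(-265,427 \right)}\right) + P = \left(2523 + \left(103 + 427 \left(-265\right)\right)\right) - 125730 = \left(2523 + \left(103 - 113155\right)\right) - 125730 = \left(2523 - 113052\right) - 125730 = -110529 - 125730 = -236259$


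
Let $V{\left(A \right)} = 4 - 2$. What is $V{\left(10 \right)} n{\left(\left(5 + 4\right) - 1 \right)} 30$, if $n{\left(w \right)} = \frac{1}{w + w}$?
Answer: $\frac{15}{4} \approx 3.75$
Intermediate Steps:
$V{\left(A \right)} = 2$ ($V{\left(A \right)} = 4 - 2 = 2$)
$n{\left(w \right)} = \frac{1}{2 w}$
$V{\left(10 \right)} n{\left(\left(5 + 4\right) - 1 \right)} 30 = 2 \frac{1}{2 \left(\left(5 + 4\right) - 1\right)} 30 = 2 \frac{1}{2 \left(9 - 1\right)} 30 = 2 \frac{1}{2 \cdot 8} \cdot 30 = 2 \cdot \frac{1}{2} \cdot \frac{1}{8} \cdot 30 = 2 \cdot \frac{1}{16} \cdot 30 = \frac{1}{8} \cdot 30 = \frac{15}{4}$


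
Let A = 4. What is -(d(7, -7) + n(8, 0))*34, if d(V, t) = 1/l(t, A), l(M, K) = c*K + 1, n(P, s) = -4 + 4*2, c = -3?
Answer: -1462/11 ≈ -132.91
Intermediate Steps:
n(P, s) = 4 (n(P, s) = -4 + 8 = 4)
l(M, K) = 1 - 3*K (l(M, K) = -3*K + 1 = 1 - 3*K)
d(V, t) = -1/11 (d(V, t) = 1/(1 - 3*4) = 1/(1 - 12) = 1/(-11) = -1/11)
-(d(7, -7) + n(8, 0))*34 = -(-1/11 + 4)*34 = -43*34/11 = -1*1462/11 = -1462/11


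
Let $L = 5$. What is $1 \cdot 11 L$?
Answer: $55$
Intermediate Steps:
$1 \cdot 11 L = 1 \cdot 11 \cdot 5 = 11 \cdot 5 = 55$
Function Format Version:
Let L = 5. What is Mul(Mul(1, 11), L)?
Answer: 55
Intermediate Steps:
Mul(Mul(1, 11), L) = Mul(Mul(1, 11), 5) = Mul(11, 5) = 55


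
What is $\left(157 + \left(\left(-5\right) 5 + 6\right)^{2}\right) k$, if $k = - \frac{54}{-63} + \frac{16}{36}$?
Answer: $\frac{6068}{9} \approx 674.22$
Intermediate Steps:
$k = \frac{82}{63}$ ($k = \left(-54\right) \left(- \frac{1}{63}\right) + 16 \cdot \frac{1}{36} = \frac{6}{7} + \frac{4}{9} = \frac{82}{63} \approx 1.3016$)
$\left(157 + \left(\left(-5\right) 5 + 6\right)^{2}\right) k = \left(157 + \left(\left(-5\right) 5 + 6\right)^{2}\right) \frac{82}{63} = \left(157 + \left(-25 + 6\right)^{2}\right) \frac{82}{63} = \left(157 + \left(-19\right)^{2}\right) \frac{82}{63} = \left(157 + 361\right) \frac{82}{63} = 518 \cdot \frac{82}{63} = \frac{6068}{9}$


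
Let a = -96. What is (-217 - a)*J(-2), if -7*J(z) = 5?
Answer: 605/7 ≈ 86.429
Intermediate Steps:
J(z) = -5/7 (J(z) = -1/7*5 = -5/7)
(-217 - a)*J(-2) = (-217 - 1*(-96))*(-5/7) = (-217 + 96)*(-5/7) = -121*(-5/7) = 605/7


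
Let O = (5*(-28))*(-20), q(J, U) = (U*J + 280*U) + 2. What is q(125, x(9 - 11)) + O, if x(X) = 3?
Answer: 4017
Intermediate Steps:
q(J, U) = 2 + 280*U + J*U (q(J, U) = (J*U + 280*U) + 2 = (280*U + J*U) + 2 = 2 + 280*U + J*U)
O = 2800 (O = -140*(-20) = 2800)
q(125, x(9 - 11)) + O = (2 + 280*3 + 125*3) + 2800 = (2 + 840 + 375) + 2800 = 1217 + 2800 = 4017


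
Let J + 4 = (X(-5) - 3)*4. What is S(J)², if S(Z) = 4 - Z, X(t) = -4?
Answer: 1296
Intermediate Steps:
J = -32 (J = -4 + (-4 - 3)*4 = -4 - 7*4 = -4 - 28 = -32)
S(J)² = (4 - 1*(-32))² = (4 + 32)² = 36² = 1296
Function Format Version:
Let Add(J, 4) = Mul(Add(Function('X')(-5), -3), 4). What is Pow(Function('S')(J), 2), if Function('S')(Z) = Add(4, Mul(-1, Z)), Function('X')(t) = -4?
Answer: 1296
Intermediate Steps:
J = -32 (J = Add(-4, Mul(Add(-4, -3), 4)) = Add(-4, Mul(-7, 4)) = Add(-4, -28) = -32)
Pow(Function('S')(J), 2) = Pow(Add(4, Mul(-1, -32)), 2) = Pow(Add(4, 32), 2) = Pow(36, 2) = 1296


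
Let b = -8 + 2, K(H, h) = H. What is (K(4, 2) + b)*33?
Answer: -66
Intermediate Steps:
b = -6
(K(4, 2) + b)*33 = (4 - 6)*33 = -2*33 = -66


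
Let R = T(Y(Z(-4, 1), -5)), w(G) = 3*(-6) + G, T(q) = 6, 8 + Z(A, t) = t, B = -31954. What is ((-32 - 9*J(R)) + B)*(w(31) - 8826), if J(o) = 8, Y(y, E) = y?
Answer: 282527154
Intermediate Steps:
Z(A, t) = -8 + t
w(G) = -18 + G
R = 6
((-32 - 9*J(R)) + B)*(w(31) - 8826) = ((-32 - 9*8) - 31954)*((-18 + 31) - 8826) = ((-32 - 72) - 31954)*(13 - 8826) = (-104 - 31954)*(-8813) = -32058*(-8813) = 282527154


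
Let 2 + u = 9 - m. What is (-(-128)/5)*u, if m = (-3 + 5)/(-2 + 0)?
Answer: 1024/5 ≈ 204.80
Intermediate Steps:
m = -1 (m = 2/(-2) = 2*(-1/2) = -1)
u = 8 (u = -2 + (9 - 1*(-1)) = -2 + (9 + 1) = -2 + 10 = 8)
(-(-128)/5)*u = -(-128)/5*8 = -16*(-8/5)*8 = (128/5)*8 = 1024/5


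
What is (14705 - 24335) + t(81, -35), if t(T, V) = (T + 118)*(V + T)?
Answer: -476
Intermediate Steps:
t(T, V) = (118 + T)*(T + V)
(14705 - 24335) + t(81, -35) = (14705 - 24335) + (81**2 + 118*81 + 118*(-35) + 81*(-35)) = -9630 + (6561 + 9558 - 4130 - 2835) = -9630 + 9154 = -476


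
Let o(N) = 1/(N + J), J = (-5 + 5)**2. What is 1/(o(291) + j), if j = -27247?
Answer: -291/7928876 ≈ -3.6701e-5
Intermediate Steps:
J = 0 (J = 0**2 = 0)
o(N) = 1/N (o(N) = 1/(N + 0) = 1/N)
1/(o(291) + j) = 1/(1/291 - 27247) = 1/(-7928876/291) = -291/7928876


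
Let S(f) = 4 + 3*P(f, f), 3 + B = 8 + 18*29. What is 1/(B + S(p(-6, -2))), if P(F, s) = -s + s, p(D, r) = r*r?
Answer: 1/531 ≈ 0.0018832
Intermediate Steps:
p(D, r) = r²
P(F, s) = 0
B = 527 (B = -3 + (8 + 18*29) = -3 + (8 + 522) = -3 + 530 = 527)
S(f) = 4 (S(f) = 4 + 3*0 = 4 + 0 = 4)
1/(B + S(p(-6, -2))) = 1/(527 + 4) = 1/531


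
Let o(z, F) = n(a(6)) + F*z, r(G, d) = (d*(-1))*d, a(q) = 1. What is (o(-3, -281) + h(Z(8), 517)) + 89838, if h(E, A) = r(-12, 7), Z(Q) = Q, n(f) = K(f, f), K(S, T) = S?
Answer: 90633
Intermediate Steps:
n(f) = f
r(G, d) = -d**2 (r(G, d) = (-d)*d = -d**2)
h(E, A) = -49 (h(E, A) = -1*7**2 = -1*49 = -49)
o(z, F) = 1 + F*z
(o(-3, -281) + h(Z(8), 517)) + 89838 = ((1 - 281*(-3)) - 49) + 89838 = ((1 + 843) - 49) + 89838 = (844 - 49) + 89838 = 795 + 89838 = 90633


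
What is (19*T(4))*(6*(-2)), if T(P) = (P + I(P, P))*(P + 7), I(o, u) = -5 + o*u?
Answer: -37620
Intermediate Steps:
T(P) = (7 + P)*(-5 + P + P**2) (T(P) = (P + (-5 + P*P))*(P + 7) = (P + (-5 + P**2))*(7 + P) = (-5 + P + P**2)*(7 + P) = (7 + P)*(-5 + P + P**2))
(19*T(4))*(6*(-2)) = (19*(-35 + 4**3 + 2*4 + 8*4**2))*(6*(-2)) = (19*(-35 + 64 + 8 + 8*16))*(-12) = (19*(-35 + 64 + 8 + 128))*(-12) = (19*165)*(-12) = 3135*(-12) = -37620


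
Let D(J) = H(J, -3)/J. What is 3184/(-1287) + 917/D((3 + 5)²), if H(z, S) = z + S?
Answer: 75337232/78507 ≈ 959.62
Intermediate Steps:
H(z, S) = S + z
D(J) = (-3 + J)/J
3184/(-1287) + 917/D((3 + 5)²) = 3184/(-1287) + 917/(((-3 + (3 + 5)²)/((3 + 5)²))) = 3184*(-1/1287) + 917/(((-3 + 8²)/(8²))) = -3184/1287 + 917/(((-3 + 64)/64)) = -3184/1287 + 917/(((1/64)*61)) = -3184/1287 + 917/(61/64) = -3184/1287 + 917*(64/61) = -3184/1287 + 58688/61 = 75337232/78507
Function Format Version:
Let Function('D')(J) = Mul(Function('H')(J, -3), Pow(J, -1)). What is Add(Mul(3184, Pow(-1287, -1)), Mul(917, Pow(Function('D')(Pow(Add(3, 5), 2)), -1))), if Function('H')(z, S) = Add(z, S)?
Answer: Rational(75337232, 78507) ≈ 959.62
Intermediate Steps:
Function('H')(z, S) = Add(S, z)
Function('D')(J) = Mul(Pow(J, -1), Add(-3, J)) (Function('D')(J) = Mul(Add(-3, J), Pow(J, -1)) = Mul(Pow(J, -1), Add(-3, J)))
Add(Mul(3184, Pow(-1287, -1)), Mul(917, Pow(Function('D')(Pow(Add(3, 5), 2)), -1))) = Add(Mul(3184, Pow(-1287, -1)), Mul(917, Pow(Mul(Pow(Pow(Add(3, 5), 2), -1), Add(-3, Pow(Add(3, 5), 2))), -1))) = Add(Mul(3184, Rational(-1, 1287)), Mul(917, Pow(Mul(Pow(Pow(8, 2), -1), Add(-3, Pow(8, 2))), -1))) = Add(Rational(-3184, 1287), Mul(917, Pow(Mul(Pow(64, -1), Add(-3, 64)), -1))) = Add(Rational(-3184, 1287), Mul(917, Pow(Mul(Rational(1, 64), 61), -1))) = Add(Rational(-3184, 1287), Mul(917, Pow(Rational(61, 64), -1))) = Add(Rational(-3184, 1287), Mul(917, Rational(64, 61))) = Add(Rational(-3184, 1287), Rational(58688, 61)) = Rational(75337232, 78507)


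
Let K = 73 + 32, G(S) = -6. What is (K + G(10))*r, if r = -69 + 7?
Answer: -6138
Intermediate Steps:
K = 105
r = -62
(K + G(10))*r = (105 - 6)*(-62) = 99*(-62) = -6138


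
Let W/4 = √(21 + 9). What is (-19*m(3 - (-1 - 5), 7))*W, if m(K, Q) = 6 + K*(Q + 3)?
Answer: -7296*√30 ≈ -39962.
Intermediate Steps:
m(K, Q) = 6 + K*(3 + Q)
W = 4*√30 (W = 4*√(21 + 9) = 4*√30 ≈ 21.909)
(-19*m(3 - (-1 - 5), 7))*W = (-19*(6 + 3*(3 - (-1 - 5)) + (3 - (-1 - 5))*7))*(4*√30) = (-19*(6 + 3*(3 - 1*(-6)) + (3 - 1*(-6))*7))*(4*√30) = (-19*(6 + 3*(3 + 6) + (3 + 6)*7))*(4*√30) = (-19*(6 + 3*9 + 9*7))*(4*√30) = (-19*(6 + 27 + 63))*(4*√30) = (-19*96)*(4*√30) = -7296*√30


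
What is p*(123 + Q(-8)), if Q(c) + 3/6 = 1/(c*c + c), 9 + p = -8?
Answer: -116637/56 ≈ -2082.8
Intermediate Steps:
p = -17 (p = -9 - 8 = -17)
Q(c) = -½ + 1/(c + c²) (Q(c) = -½ + 1/(c*c + c) = -½ + 1/(c² + c) = -½ + 1/(c + c²))
p*(123 + Q(-8)) = -17*(123 + (½)*(2 - 1*(-8) - 1*(-8)²)/(-8*(1 - 8))) = -17*(123 + (½)*(-⅛)*(2 + 8 - 1*64)/(-7)) = -17*(123 + (½)*(-⅛)*(-⅐)*(2 + 8 - 64)) = -17*(123 + (½)*(-⅛)*(-⅐)*(-54)) = -17*(123 - 27/56) = -17*6861/56 = -116637/56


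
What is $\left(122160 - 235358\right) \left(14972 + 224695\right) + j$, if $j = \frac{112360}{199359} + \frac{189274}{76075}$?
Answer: $- \frac{24203372206391378452}{892131525} \approx -2.713 \cdot 10^{10}$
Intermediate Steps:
$j = \frac{2722427198}{892131525}$ ($j = 112360 \cdot \frac{1}{199359} + 189274 \cdot \frac{1}{76075} = \frac{112360}{199359} + \frac{189274}{76075} = \frac{2722427198}{892131525} \approx 3.0516$)
$\left(122160 - 235358\right) \left(14972 + 224695\right) + j = \left(122160 - 235358\right) \left(14972 + 224695\right) + \frac{2722427198}{892131525} = \left(-113198\right) 239667 + \frac{2722427198}{892131525} = -27129825066 + \frac{2722427198}{892131525} = - \frac{24203372206391378452}{892131525}$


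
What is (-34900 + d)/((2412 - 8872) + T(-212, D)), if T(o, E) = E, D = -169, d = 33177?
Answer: 1723/6629 ≈ 0.25992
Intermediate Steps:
(-34900 + d)/((2412 - 8872) + T(-212, D)) = (-34900 + 33177)/((2412 - 8872) - 169) = -1723/(-6460 - 169) = -1723/(-6629) = -1723*(-1/6629) = 1723/6629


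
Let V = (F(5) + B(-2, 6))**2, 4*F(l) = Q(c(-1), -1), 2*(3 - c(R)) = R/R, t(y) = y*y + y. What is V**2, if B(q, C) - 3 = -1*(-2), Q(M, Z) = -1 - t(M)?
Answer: 2825761/65536 ≈ 43.118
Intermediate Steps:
t(y) = y + y**2 (t(y) = y**2 + y = y + y**2)
c(R) = 5/2 (c(R) = 3 - R/(2*R) = 3 - 1/2*1 = 3 - 1/2 = 5/2)
Q(M, Z) = -1 - M*(1 + M)
F(l) = -39/16 (F(l) = (-1 - 1*5/2*(1 + 5/2))/4 = (-1 - 1*5/2*7/2)/4 = (-1 - 35/4)/4 = (1/4)*(-39/4) = -39/16)
B(q, C) = 5 (B(q, C) = 3 - 1*(-2) = 3 + 2 = 5)
V = 1681/256 (V = (-39/16 + 5)**2 = (41/16)**2 = 1681/256 ≈ 6.5664)
V**2 = (1681/256)**2 = 2825761/65536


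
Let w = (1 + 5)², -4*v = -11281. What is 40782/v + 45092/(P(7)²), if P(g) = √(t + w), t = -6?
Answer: 256788346/169215 ≈ 1517.5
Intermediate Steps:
v = 11281/4 (v = -¼*(-11281) = 11281/4 ≈ 2820.3)
w = 36 (w = 6² = 36)
P(g) = √30 (P(g) = √(-6 + 36) = √30)
40782/v + 45092/(P(7)²) = 40782/(11281/4) + 45092/((√30)²) = 40782*(4/11281) + 45092/30 = 163128/11281 + 45092*(1/30) = 163128/11281 + 22546/15 = 256788346/169215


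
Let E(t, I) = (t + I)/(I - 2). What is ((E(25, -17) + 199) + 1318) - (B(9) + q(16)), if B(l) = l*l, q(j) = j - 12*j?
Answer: 30620/19 ≈ 1611.6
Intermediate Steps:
q(j) = -11*j
E(t, I) = (I + t)/(-2 + I)
B(l) = l²
((E(25, -17) + 199) + 1318) - (B(9) + q(16)) = (((-17 + 25)/(-2 - 17) + 199) + 1318) - (9² - 11*16) = ((8/(-19) + 199) + 1318) - (81 - 176) = ((-1/19*8 + 199) + 1318) - 1*(-95) = ((-8/19 + 199) + 1318) + 95 = (3773/19 + 1318) + 95 = 28815/19 + 95 = 30620/19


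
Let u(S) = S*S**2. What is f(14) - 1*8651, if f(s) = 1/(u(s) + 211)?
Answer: -25563704/2955 ≈ -8651.0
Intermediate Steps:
u(S) = S**3
f(s) = 1/(211 + s**3) (f(s) = 1/(s**3 + 211) = 1/(211 + s**3))
f(14) - 1*8651 = 1/(211 + 14**3) - 1*8651 = 1/(211 + 2744) - 8651 = 1/2955 - 8651 = -25563704/2955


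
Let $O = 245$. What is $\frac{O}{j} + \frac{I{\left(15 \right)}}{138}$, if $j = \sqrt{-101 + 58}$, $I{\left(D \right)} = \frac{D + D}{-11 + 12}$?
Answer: $\frac{5}{23} - \frac{245 i \sqrt{43}}{43} \approx 0.21739 - 37.362 i$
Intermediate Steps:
$I{\left(D \right)} = 2 D$ ($I{\left(D \right)} = \frac{2 D}{1} = 2 D 1 = 2 D$)
$j = i \sqrt{43}$ ($j = \sqrt{-43} = i \sqrt{43} \approx 6.5574 i$)
$\frac{O}{j} + \frac{I{\left(15 \right)}}{138} = \frac{245}{i \sqrt{43}} + \frac{2 \cdot 15}{138} = 245 \left(- \frac{i \sqrt{43}}{43}\right) + 30 \cdot \frac{1}{138} = - \frac{245 i \sqrt{43}}{43} + \frac{5}{23} = \frac{5}{23} - \frac{245 i \sqrt{43}}{43}$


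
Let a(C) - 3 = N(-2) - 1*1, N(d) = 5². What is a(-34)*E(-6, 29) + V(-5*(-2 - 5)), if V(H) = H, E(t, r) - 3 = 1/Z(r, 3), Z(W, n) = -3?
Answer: 107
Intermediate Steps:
E(t, r) = 8/3 (E(t, r) = 3 + 1/(-3) = 3 - ⅓ = 8/3)
N(d) = 25
a(C) = 27 (a(C) = 3 + (25 - 1*1) = 3 + (25 - 1) = 3 + 24 = 27)
a(-34)*E(-6, 29) + V(-5*(-2 - 5)) = 27*(8/3) - 5*(-2 - 5) = 72 - 5*(-7) = 72 + 35 = 107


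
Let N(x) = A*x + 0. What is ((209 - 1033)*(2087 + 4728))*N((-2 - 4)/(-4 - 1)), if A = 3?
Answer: -20216016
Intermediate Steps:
N(x) = 3*x (N(x) = 3*x + 0 = 3*x)
((209 - 1033)*(2087 + 4728))*N((-2 - 4)/(-4 - 1)) = ((209 - 1033)*(2087 + 4728))*(3*((-2 - 4)/(-4 - 1))) = (-824*6815)*(3*(-6/(-5))) = -16846680*(-6*(-⅕)) = -16846680*6/5 = -5615560*18/5 = -20216016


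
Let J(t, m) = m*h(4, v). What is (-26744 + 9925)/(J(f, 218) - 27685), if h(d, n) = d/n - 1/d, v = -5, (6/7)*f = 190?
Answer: 168190/279139 ≈ 0.60253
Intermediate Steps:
f = 665/3 (f = (7/6)*190 = 665/3 ≈ 221.67)
h(d, n) = -1/d + d/n
J(t, m) = -21*m/20 (J(t, m) = m*(-1/4 + 4/(-5)) = m*(-1*1/4 + 4*(-1/5)) = m*(-1/4 - 4/5) = m*(-21/20) = -21*m/20)
(-26744 + 9925)/(J(f, 218) - 27685) = (-26744 + 9925)/(-21/20*218 - 27685) = -16819/(-2289/10 - 27685) = -16819/(-279139/10) = -16819*(-10/279139) = 168190/279139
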